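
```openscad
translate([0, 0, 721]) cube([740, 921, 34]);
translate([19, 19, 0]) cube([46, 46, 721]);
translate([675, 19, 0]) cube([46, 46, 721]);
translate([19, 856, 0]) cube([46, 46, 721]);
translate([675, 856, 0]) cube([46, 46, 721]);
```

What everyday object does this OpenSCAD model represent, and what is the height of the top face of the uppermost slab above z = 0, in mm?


A table. The table height is 755 mm.

A 740×921×34 slab sits at z = 721 on four 46 mm square posts — a table. The top surface is at 721 + 34 = 755 mm.


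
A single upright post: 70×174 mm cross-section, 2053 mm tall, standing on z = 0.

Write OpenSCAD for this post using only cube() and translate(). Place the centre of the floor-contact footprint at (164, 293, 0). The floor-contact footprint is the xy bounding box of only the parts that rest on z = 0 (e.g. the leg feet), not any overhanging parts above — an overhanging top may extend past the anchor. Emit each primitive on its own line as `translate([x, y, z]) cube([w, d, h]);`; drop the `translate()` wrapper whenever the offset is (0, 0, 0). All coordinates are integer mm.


translate([129, 206, 0]) cube([70, 174, 2053]);


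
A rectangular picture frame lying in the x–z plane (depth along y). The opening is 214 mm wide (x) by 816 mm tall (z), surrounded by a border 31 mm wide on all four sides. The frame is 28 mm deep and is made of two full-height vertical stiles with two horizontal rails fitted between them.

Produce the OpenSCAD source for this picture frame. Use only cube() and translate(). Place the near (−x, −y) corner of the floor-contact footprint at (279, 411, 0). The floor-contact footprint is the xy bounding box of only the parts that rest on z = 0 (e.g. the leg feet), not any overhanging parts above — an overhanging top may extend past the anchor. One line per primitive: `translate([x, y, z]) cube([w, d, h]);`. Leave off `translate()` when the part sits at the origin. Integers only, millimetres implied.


translate([279, 411, 0]) cube([31, 28, 878]);
translate([524, 411, 0]) cube([31, 28, 878]);
translate([310, 411, 0]) cube([214, 28, 31]);
translate([310, 411, 847]) cube([214, 28, 31]);


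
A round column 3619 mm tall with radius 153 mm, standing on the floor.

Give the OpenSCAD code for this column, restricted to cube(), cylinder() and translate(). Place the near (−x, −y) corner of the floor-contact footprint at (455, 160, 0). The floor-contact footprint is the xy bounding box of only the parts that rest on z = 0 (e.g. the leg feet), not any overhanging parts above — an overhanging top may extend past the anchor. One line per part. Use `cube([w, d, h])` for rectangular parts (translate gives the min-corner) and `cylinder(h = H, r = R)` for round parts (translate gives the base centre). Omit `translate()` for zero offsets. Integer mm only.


translate([608, 313, 0]) cylinder(h = 3619, r = 153);


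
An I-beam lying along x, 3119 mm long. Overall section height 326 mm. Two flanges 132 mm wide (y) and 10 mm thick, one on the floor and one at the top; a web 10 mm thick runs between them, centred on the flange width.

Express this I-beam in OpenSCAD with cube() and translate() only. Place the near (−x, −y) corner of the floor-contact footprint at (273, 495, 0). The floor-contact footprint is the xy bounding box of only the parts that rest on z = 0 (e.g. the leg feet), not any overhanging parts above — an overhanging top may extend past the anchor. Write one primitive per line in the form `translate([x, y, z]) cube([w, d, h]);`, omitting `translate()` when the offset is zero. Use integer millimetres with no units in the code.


translate([273, 495, 0]) cube([3119, 132, 10]);
translate([273, 556, 10]) cube([3119, 10, 306]);
translate([273, 495, 316]) cube([3119, 132, 10]);


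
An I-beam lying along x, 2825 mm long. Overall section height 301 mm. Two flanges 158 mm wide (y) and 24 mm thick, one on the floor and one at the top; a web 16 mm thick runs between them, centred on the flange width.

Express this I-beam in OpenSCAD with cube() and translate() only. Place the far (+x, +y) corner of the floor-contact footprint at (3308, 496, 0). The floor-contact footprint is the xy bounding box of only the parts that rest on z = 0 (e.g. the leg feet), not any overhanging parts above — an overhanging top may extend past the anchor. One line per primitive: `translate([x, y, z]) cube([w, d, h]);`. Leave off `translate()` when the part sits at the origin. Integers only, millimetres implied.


translate([483, 338, 0]) cube([2825, 158, 24]);
translate([483, 409, 24]) cube([2825, 16, 253]);
translate([483, 338, 277]) cube([2825, 158, 24]);


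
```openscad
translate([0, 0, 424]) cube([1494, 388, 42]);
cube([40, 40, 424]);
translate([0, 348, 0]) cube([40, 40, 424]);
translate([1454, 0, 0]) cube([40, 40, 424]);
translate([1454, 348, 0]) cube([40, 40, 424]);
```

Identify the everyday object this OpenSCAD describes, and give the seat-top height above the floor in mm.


A bench. The seat-top height is 466 mm.

A long slab on four corner posts — a bench. The slab sits at z = 424 with thickness 42, so the top is 424 + 42 = 466 mm.


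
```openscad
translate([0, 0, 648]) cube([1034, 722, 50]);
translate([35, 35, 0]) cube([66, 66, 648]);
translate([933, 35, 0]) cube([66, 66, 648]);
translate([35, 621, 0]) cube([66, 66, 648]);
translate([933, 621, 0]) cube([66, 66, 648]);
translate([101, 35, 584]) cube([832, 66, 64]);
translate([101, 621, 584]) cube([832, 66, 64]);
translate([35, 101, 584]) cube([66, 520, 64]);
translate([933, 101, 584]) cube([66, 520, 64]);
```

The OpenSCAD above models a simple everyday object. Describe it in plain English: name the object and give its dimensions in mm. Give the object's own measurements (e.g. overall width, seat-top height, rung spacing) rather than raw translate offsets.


A rectangular dining table. The top is 1034×722×50 mm with its upper surface at z = 698 mm. It stands on four 66×66 mm square legs, each inset 35 mm from the nearest pair of top edges, running from the floor to the underside of the top. Four apron rails, 66 mm thick and 64 mm tall, run between adjacent legs with their top edges flush with the underside of the top and their outer faces flush with the legs' outer faces.


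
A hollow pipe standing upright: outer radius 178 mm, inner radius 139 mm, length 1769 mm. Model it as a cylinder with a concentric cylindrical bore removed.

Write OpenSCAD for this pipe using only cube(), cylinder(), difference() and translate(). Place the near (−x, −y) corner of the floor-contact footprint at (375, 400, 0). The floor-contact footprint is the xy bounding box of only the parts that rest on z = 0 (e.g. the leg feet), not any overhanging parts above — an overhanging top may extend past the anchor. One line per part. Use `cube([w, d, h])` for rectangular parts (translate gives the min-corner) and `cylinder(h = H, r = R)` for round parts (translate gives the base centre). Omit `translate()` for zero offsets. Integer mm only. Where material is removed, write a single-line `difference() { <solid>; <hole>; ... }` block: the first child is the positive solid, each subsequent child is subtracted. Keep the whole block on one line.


difference() { translate([553, 578, 0]) cylinder(h = 1769, r = 178); translate([553, 578, 0]) cylinder(h = 1769, r = 139); }


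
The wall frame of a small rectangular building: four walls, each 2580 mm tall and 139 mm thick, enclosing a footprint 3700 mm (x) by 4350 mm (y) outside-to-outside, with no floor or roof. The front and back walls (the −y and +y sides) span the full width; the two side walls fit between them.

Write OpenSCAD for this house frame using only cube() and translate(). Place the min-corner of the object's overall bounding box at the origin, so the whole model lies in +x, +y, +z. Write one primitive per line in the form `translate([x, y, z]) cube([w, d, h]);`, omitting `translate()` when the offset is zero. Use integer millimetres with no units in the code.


cube([3700, 139, 2580]);
translate([0, 4211, 0]) cube([3700, 139, 2580]);
translate([0, 139, 0]) cube([139, 4072, 2580]);
translate([3561, 139, 0]) cube([139, 4072, 2580]);


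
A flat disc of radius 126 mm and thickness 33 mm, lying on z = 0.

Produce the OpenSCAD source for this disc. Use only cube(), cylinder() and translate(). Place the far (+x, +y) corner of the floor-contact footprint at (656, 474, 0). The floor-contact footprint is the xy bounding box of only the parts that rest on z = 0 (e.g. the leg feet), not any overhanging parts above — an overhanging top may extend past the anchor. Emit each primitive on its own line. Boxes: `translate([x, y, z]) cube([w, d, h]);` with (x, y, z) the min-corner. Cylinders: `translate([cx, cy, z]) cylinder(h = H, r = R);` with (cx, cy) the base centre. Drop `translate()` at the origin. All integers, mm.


translate([530, 348, 0]) cylinder(h = 33, r = 126);


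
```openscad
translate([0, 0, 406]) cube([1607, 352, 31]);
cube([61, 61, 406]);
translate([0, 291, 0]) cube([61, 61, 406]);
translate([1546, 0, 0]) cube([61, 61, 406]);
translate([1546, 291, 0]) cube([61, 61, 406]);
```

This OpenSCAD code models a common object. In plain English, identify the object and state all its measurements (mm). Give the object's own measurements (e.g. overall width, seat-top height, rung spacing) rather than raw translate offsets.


A long wooden bench with a 1607 mm (x) × 352 mm (y) seat, 31 mm thick, its top surface 437 mm above the floor. Four 61 mm square legs at the seat corners, flush with the edges, run from z = 0 to the seat underside.


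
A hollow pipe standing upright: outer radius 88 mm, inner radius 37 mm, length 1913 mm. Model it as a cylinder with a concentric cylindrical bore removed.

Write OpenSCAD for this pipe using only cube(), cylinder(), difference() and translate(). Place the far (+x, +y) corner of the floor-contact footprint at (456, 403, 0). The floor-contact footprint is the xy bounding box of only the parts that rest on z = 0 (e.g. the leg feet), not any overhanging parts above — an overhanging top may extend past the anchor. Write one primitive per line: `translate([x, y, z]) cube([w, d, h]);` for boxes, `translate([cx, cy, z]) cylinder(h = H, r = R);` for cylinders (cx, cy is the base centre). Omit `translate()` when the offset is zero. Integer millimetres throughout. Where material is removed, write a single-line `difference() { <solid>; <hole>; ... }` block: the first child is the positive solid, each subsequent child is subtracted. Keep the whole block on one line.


difference() { translate([368, 315, 0]) cylinder(h = 1913, r = 88); translate([368, 315, 0]) cylinder(h = 1913, r = 37); }


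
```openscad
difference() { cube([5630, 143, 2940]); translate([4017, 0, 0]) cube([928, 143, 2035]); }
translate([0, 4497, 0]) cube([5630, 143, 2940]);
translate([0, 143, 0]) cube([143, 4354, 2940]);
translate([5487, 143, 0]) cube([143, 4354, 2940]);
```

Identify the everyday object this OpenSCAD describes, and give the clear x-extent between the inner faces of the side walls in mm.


A single room. The interior width is 5344 mm.

Four walls enclosing a rectangle with a door in the front wall — a room. Outside width 5630 minus two 143 mm walls gives 5344 mm.


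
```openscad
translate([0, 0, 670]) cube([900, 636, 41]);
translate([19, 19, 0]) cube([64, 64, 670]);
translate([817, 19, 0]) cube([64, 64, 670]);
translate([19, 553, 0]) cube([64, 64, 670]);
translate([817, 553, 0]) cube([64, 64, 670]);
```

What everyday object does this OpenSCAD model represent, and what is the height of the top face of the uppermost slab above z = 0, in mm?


A table. The table height is 711 mm.

A 900×636×41 slab sits at z = 670 on four 64 mm square posts — a table. The top surface is at 670 + 41 = 711 mm.


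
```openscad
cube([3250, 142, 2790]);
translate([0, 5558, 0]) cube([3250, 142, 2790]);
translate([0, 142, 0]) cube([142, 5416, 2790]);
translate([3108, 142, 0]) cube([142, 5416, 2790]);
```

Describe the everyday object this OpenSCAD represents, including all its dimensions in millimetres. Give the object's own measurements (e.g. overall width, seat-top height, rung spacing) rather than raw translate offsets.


The wall frame of a small rectangular building: four walls, each 2790 mm tall and 142 mm thick, enclosing a footprint 3250 mm (x) by 5700 mm (y) outside-to-outside, with no floor or roof. The front and back walls (the −y and +y sides) span the full width; the two side walls fit between them.


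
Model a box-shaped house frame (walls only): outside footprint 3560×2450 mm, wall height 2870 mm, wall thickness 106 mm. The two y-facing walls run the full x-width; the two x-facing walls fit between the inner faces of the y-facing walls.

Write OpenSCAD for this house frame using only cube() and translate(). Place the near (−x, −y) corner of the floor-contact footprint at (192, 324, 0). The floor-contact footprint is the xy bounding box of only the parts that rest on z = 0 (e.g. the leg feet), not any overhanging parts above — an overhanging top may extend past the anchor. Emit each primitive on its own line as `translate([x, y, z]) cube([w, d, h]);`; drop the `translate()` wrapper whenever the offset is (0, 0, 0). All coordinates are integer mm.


translate([192, 324, 0]) cube([3560, 106, 2870]);
translate([192, 2668, 0]) cube([3560, 106, 2870]);
translate([192, 430, 0]) cube([106, 2238, 2870]);
translate([3646, 430, 0]) cube([106, 2238, 2870]);


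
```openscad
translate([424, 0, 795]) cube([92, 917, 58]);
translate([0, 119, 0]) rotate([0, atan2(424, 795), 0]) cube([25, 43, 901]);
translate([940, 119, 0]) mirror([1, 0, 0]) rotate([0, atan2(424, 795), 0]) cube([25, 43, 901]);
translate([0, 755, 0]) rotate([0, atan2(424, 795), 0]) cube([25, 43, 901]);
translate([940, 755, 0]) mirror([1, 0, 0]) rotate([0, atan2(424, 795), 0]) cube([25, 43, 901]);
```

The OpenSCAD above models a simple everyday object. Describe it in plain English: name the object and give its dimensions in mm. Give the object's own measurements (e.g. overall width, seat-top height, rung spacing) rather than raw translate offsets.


A sawhorse. A 92×917×58 mm beam (x, y, z) sits on two A-frame leg pairs. Each pair is two raked legs of 25×43 mm section (43 mm along y) splaying symmetrically in x. Each leg rises 795 mm vertically over 424 mm of horizontal reach and is 901 mm long along its own axis. Every leg's outer bottom edge rests on the floor and its outer top edge meets a bottom edge of the beam — the left legs (tilting toward +x) meet the beam's −x bottom edge, the right legs (their mirror images, tilting toward −x) meet its +x bottom edge — so the leg tops tuck under the beam, the beam's underside is 795 mm above the floor, and the feet are 940 mm apart outside-to-outside with the beam centred between them. The two leg pairs are set in 119 mm from either end of the beam.


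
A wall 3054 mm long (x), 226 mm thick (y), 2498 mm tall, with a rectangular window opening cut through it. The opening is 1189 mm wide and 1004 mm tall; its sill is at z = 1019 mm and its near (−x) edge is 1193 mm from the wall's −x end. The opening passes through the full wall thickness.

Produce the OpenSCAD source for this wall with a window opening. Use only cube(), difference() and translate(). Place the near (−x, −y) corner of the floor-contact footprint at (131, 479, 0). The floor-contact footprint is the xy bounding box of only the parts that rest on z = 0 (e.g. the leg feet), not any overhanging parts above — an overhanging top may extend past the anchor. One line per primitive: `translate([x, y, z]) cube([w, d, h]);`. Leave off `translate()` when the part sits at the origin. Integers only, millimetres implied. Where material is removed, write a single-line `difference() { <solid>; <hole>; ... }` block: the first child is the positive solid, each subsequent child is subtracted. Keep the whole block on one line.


difference() { translate([131, 479, 0]) cube([3054, 226, 2498]); translate([1324, 479, 1019]) cube([1189, 226, 1004]); }


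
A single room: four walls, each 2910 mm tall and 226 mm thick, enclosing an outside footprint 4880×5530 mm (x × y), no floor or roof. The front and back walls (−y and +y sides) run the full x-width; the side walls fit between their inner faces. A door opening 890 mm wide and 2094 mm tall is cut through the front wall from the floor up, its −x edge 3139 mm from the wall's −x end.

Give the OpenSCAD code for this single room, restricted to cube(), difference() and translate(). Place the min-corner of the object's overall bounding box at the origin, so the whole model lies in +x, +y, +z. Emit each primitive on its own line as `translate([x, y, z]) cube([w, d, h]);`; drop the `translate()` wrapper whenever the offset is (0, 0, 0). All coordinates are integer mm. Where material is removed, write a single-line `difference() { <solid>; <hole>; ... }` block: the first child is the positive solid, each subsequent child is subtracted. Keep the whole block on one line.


difference() { cube([4880, 226, 2910]); translate([3139, 0, 0]) cube([890, 226, 2094]); }
translate([0, 5304, 0]) cube([4880, 226, 2910]);
translate([0, 226, 0]) cube([226, 5078, 2910]);
translate([4654, 226, 0]) cube([226, 5078, 2910]);


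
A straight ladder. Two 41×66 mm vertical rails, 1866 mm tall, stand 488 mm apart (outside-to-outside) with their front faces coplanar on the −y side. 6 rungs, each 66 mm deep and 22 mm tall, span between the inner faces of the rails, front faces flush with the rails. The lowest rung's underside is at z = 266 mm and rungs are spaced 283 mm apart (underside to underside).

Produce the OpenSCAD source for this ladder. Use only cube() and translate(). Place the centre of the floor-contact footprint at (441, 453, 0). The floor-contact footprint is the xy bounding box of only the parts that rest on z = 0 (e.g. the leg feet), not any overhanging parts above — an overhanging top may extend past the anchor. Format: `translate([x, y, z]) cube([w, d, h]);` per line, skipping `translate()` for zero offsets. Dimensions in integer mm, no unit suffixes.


translate([197, 420, 0]) cube([41, 66, 1866]);
translate([644, 420, 0]) cube([41, 66, 1866]);
translate([238, 420, 266]) cube([406, 66, 22]);
translate([238, 420, 549]) cube([406, 66, 22]);
translate([238, 420, 832]) cube([406, 66, 22]);
translate([238, 420, 1115]) cube([406, 66, 22]);
translate([238, 420, 1398]) cube([406, 66, 22]);
translate([238, 420, 1681]) cube([406, 66, 22]);


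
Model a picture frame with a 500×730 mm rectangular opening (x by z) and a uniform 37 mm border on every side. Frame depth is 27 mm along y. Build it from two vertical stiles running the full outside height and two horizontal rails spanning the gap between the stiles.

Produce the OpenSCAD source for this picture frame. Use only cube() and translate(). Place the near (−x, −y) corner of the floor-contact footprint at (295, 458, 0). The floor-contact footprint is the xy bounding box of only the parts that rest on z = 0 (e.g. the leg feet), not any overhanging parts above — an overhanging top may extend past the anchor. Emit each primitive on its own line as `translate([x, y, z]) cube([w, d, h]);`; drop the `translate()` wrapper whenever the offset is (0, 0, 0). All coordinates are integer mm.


translate([295, 458, 0]) cube([37, 27, 804]);
translate([832, 458, 0]) cube([37, 27, 804]);
translate([332, 458, 0]) cube([500, 27, 37]);
translate([332, 458, 767]) cube([500, 27, 37]);


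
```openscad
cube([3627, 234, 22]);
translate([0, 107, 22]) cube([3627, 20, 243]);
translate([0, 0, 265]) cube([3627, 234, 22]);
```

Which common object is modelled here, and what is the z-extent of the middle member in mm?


An I-beam. The web height is 243 mm.

Two wide flanges with a thin centred web — an I-beam. Overall 287 mm minus two 22 mm flanges gives a web of 287 − 2·22 = 243 mm.


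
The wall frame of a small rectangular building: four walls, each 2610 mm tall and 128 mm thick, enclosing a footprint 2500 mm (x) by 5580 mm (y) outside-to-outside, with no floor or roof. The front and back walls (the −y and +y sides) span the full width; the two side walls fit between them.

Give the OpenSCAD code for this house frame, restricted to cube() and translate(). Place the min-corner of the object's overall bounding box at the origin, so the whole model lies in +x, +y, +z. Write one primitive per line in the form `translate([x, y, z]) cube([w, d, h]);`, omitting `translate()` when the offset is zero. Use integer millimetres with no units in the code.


cube([2500, 128, 2610]);
translate([0, 5452, 0]) cube([2500, 128, 2610]);
translate([0, 128, 0]) cube([128, 5324, 2610]);
translate([2372, 128, 0]) cube([128, 5324, 2610]);


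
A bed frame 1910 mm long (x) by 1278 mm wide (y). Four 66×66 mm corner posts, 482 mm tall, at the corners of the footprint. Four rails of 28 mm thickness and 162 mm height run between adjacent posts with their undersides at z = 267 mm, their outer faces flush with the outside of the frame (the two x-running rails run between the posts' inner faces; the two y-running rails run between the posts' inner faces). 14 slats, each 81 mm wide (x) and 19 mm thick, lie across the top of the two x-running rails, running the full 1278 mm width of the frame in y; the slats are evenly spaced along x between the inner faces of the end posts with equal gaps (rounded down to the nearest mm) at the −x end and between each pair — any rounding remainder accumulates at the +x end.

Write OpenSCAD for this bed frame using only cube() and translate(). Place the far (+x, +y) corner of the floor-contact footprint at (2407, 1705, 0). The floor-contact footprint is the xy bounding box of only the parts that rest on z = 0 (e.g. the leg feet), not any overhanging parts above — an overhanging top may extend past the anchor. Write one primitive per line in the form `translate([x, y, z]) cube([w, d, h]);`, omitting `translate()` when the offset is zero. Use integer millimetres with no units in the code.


// slat z = rail_z + rail_h = 267 + 162 = 429
// slat gap = ⌊(1778 − 14·81) / 15⌋ = 42
translate([497, 427, 0]) cube([66, 66, 482]);
translate([497, 1639, 0]) cube([66, 66, 482]);
translate([2341, 427, 0]) cube([66, 66, 482]);
translate([2341, 1639, 0]) cube([66, 66, 482]);
translate([563, 427, 267]) cube([1778, 28, 162]);
translate([563, 1677, 267]) cube([1778, 28, 162]);
translate([497, 493, 267]) cube([28, 1146, 162]);
translate([2379, 493, 267]) cube([28, 1146, 162]);
translate([605, 427, 429]) cube([81, 1278, 19]);
translate([728, 427, 429]) cube([81, 1278, 19]);
translate([851, 427, 429]) cube([81, 1278, 19]);
translate([974, 427, 429]) cube([81, 1278, 19]);
translate([1097, 427, 429]) cube([81, 1278, 19]);
translate([1220, 427, 429]) cube([81, 1278, 19]);
translate([1343, 427, 429]) cube([81, 1278, 19]);
translate([1466, 427, 429]) cube([81, 1278, 19]);
translate([1589, 427, 429]) cube([81, 1278, 19]);
translate([1712, 427, 429]) cube([81, 1278, 19]);
translate([1835, 427, 429]) cube([81, 1278, 19]);
translate([1958, 427, 429]) cube([81, 1278, 19]);
translate([2081, 427, 429]) cube([81, 1278, 19]);
translate([2204, 427, 429]) cube([81, 1278, 19]);


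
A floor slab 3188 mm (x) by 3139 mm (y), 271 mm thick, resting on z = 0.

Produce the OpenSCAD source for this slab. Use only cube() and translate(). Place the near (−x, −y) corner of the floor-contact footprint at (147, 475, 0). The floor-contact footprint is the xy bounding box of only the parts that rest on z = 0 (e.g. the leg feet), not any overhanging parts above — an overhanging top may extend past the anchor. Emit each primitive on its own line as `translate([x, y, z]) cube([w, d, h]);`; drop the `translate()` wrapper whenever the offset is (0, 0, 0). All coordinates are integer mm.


translate([147, 475, 0]) cube([3188, 3139, 271]);


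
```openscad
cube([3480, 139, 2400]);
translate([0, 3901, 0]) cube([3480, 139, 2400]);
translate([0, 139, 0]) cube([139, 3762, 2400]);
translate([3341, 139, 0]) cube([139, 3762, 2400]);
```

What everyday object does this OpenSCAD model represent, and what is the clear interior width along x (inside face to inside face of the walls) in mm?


A house (or room) frame. The interior width is 3202 mm.

Four 2400 mm walls enclosing a rectangle with no floor or roof — a room or house frame. Outside width is 3480 mm and wall thickness is 139 mm, so the interior width is 3480 − 2 × 139 = 3202 mm.


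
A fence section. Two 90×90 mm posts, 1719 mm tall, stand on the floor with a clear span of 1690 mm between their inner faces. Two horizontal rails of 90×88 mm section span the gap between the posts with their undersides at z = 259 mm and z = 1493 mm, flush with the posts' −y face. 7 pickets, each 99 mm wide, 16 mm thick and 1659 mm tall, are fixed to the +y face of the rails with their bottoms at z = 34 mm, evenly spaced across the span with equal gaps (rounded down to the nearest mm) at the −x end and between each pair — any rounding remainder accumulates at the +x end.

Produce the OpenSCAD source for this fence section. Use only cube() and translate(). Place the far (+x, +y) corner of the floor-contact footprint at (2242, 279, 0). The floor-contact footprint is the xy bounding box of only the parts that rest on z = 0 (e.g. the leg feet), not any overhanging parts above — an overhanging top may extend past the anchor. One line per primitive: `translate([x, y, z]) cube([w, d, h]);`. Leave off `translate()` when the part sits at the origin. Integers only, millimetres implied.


translate([372, 189, 0]) cube([90, 90, 1719]);
translate([2152, 189, 0]) cube([90, 90, 1719]);
translate([462, 189, 259]) cube([1690, 90, 88]);
translate([462, 189, 1493]) cube([1690, 90, 88]);
translate([586, 279, 34]) cube([99, 16, 1659]);
translate([809, 279, 34]) cube([99, 16, 1659]);
translate([1032, 279, 34]) cube([99, 16, 1659]);
translate([1255, 279, 34]) cube([99, 16, 1659]);
translate([1478, 279, 34]) cube([99, 16, 1659]);
translate([1701, 279, 34]) cube([99, 16, 1659]);
translate([1924, 279, 34]) cube([99, 16, 1659]);


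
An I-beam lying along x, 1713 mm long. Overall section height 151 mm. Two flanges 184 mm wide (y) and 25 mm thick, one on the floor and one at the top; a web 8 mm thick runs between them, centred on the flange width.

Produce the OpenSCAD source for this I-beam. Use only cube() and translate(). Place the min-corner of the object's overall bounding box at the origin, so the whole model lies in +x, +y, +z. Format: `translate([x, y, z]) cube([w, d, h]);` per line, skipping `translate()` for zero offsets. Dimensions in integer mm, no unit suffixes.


cube([1713, 184, 25]);
translate([0, 88, 25]) cube([1713, 8, 101]);
translate([0, 0, 126]) cube([1713, 184, 25]);


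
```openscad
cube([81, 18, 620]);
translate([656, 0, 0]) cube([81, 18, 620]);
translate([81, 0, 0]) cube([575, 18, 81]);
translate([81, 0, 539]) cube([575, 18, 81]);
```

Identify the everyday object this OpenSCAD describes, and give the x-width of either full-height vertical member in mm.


A picture frame. The border width is 81 mm.

Four thin pieces enclosing a rectangular opening — a picture frame. The two full-height stiles are 620 mm tall; the top rail sits at z = 539 and is 81 mm tall, so the border above the opening is 620 − 539 = 81 mm, matching the stile x-width.


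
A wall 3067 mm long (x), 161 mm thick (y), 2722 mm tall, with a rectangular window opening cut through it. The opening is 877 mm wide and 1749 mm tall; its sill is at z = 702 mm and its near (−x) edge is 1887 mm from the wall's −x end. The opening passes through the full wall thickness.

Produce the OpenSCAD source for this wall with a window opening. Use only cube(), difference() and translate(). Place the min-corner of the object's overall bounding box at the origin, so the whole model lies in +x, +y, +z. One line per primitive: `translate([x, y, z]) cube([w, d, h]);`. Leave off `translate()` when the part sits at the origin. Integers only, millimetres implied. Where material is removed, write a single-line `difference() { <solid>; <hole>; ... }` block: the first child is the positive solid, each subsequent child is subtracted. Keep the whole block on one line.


difference() { cube([3067, 161, 2722]); translate([1887, 0, 702]) cube([877, 161, 1749]); }


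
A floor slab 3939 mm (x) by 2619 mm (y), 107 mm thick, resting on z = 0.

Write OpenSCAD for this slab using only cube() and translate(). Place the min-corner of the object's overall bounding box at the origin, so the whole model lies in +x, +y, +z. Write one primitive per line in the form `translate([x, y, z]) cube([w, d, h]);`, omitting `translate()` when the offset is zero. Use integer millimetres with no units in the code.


cube([3939, 2619, 107]);


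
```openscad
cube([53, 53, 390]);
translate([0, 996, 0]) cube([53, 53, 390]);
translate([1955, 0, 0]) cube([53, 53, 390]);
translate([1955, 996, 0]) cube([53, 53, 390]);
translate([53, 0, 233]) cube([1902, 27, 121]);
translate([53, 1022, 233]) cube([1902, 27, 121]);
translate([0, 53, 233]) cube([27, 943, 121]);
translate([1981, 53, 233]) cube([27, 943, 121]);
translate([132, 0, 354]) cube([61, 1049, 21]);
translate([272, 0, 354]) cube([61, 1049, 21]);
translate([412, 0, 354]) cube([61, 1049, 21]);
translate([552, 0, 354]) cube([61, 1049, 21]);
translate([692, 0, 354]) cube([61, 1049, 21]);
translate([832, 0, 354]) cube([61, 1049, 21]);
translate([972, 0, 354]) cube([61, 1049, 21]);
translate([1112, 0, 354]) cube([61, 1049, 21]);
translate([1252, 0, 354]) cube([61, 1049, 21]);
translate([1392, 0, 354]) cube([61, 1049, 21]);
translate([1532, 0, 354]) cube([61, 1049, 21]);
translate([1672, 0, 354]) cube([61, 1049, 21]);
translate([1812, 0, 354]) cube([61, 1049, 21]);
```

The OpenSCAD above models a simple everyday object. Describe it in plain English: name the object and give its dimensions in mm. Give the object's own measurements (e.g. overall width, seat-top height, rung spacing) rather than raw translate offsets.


A bed frame 2008 mm long (x) by 1049 mm wide (y). Four 53×53 mm corner posts, 390 mm tall, at the corners of the footprint. Four rails of 27 mm thickness and 121 mm height run between adjacent posts with their undersides at z = 233 mm, their outer faces flush with the outside of the frame (the two x-running rails run between the posts' inner faces; the two y-running rails run between the posts' inner faces). 13 slats, each 61 mm wide (x) and 21 mm thick, lie across the top of the two x-running rails, running the full 1049 mm width of the frame in y; along x they sit between the end posts with a 79 mm gap after the −x posts and between neighbouring slats, leaving 82 mm before the +x posts.


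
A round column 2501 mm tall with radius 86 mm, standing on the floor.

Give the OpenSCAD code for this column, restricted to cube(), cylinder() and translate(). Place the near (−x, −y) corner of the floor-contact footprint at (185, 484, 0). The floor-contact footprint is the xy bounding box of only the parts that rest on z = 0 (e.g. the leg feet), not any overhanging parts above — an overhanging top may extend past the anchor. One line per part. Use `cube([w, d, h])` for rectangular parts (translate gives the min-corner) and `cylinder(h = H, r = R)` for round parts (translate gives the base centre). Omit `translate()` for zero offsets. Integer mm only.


translate([271, 570, 0]) cylinder(h = 2501, r = 86);


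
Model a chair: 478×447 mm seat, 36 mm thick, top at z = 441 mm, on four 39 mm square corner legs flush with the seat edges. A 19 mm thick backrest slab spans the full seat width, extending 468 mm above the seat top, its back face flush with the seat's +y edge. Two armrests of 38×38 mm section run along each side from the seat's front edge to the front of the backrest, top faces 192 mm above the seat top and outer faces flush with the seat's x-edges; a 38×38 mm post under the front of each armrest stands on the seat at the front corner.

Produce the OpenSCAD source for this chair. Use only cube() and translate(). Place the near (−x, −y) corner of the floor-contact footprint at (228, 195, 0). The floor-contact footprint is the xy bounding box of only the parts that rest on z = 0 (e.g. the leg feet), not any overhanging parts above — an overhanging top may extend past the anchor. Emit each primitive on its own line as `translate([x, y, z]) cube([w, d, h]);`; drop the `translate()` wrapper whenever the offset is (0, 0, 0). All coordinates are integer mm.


translate([228, 195, 405]) cube([478, 447, 36]);
translate([228, 195, 0]) cube([39, 39, 405]);
translate([667, 195, 0]) cube([39, 39, 405]);
translate([228, 603, 0]) cube([39, 39, 405]);
translate([667, 603, 0]) cube([39, 39, 405]);
translate([228, 623, 441]) cube([478, 19, 468]);
translate([228, 195, 595]) cube([38, 428, 38]);
translate([668, 195, 595]) cube([38, 428, 38]);
translate([228, 195, 441]) cube([38, 38, 154]);
translate([668, 195, 441]) cube([38, 38, 154]);


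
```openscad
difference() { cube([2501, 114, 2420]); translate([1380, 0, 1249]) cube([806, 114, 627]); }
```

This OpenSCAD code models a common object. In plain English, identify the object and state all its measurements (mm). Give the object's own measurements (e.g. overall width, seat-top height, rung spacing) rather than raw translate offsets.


A wall 2501 mm long (x), 114 mm thick (y), 2420 mm tall, with a rectangular window opening cut through it. The opening is 806 mm wide and 627 mm tall; its sill is at z = 1249 mm and its near (−x) edge is 1380 mm from the wall's −x end. The opening passes through the full wall thickness.


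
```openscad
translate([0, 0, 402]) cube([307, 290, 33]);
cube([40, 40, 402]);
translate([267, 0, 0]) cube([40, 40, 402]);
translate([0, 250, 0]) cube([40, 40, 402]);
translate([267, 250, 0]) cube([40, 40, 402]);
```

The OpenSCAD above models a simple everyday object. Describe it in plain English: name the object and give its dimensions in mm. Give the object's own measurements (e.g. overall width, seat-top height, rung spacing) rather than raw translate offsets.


A four-legged stool. The seat is a 307×290×33 mm slab whose top surface is at z = 435 mm; four square legs, each 40×40 mm in cross-section, run from the floor (z = 0) to the underside of the seat, each flush with a corner of the seat.


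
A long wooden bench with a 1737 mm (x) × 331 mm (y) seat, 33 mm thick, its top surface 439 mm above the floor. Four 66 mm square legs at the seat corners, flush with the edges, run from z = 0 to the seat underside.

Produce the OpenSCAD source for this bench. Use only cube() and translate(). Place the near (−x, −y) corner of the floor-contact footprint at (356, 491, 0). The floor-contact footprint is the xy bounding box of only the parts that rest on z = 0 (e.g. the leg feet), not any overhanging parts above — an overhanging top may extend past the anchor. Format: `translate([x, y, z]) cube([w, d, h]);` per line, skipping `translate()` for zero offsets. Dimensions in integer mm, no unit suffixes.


translate([356, 491, 406]) cube([1737, 331, 33]);
translate([356, 491, 0]) cube([66, 66, 406]);
translate([356, 756, 0]) cube([66, 66, 406]);
translate([2027, 491, 0]) cube([66, 66, 406]);
translate([2027, 756, 0]) cube([66, 66, 406]);


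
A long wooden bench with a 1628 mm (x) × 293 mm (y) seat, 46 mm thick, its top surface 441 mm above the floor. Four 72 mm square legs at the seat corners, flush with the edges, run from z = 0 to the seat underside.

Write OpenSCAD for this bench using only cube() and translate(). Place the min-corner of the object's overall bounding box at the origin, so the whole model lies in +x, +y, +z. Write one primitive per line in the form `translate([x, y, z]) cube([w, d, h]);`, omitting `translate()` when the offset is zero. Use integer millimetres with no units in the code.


translate([0, 0, 395]) cube([1628, 293, 46]);
cube([72, 72, 395]);
translate([0, 221, 0]) cube([72, 72, 395]);
translate([1556, 0, 0]) cube([72, 72, 395]);
translate([1556, 221, 0]) cube([72, 72, 395]);


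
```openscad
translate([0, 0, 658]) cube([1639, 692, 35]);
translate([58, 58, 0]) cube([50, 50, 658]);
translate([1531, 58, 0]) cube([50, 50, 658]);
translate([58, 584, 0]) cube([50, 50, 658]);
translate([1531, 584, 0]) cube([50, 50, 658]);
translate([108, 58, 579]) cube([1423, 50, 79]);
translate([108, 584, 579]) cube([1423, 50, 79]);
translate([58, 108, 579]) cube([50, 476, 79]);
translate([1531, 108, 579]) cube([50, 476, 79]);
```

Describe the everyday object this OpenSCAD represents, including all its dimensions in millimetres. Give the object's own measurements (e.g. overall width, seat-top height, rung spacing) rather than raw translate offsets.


A table: top 1639 mm (x) × 692 mm (y), 35 mm thick, upper face at z = 693 mm, on four 50×50 mm square legs, each inset 58 mm from the nearest pair of top edges from z = 0 to the bottom of the top. Four apron rails, 50 mm thick and 79 mm tall, run between adjacent legs with their top edges flush with the underside of the top and their outer faces flush with the legs' outer faces.


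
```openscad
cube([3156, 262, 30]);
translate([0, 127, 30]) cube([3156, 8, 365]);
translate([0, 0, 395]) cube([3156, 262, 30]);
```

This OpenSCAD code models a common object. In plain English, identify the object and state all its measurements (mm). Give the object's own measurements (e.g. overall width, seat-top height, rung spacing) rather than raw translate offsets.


An I-beam lying along x, 3156 mm long. Overall section height 425 mm. Two flanges 262 mm wide (y) and 30 mm thick, one on the floor and one at the top; a web 8 mm thick runs between them, centred on the flange width.


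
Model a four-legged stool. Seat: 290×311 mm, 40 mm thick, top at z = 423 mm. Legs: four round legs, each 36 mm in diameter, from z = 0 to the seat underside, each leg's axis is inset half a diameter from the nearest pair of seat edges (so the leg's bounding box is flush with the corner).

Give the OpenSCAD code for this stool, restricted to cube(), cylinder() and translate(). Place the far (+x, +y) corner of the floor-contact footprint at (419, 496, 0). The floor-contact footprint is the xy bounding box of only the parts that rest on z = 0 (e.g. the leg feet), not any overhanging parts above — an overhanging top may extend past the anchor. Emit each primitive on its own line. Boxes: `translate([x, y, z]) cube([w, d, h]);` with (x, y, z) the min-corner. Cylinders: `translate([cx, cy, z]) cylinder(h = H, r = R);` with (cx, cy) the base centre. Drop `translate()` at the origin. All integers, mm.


translate([129, 185, 383]) cube([290, 311, 40]);
translate([147, 203, 0]) cylinder(h = 383, r = 18);
translate([401, 203, 0]) cylinder(h = 383, r = 18);
translate([147, 478, 0]) cylinder(h = 383, r = 18);
translate([401, 478, 0]) cylinder(h = 383, r = 18);


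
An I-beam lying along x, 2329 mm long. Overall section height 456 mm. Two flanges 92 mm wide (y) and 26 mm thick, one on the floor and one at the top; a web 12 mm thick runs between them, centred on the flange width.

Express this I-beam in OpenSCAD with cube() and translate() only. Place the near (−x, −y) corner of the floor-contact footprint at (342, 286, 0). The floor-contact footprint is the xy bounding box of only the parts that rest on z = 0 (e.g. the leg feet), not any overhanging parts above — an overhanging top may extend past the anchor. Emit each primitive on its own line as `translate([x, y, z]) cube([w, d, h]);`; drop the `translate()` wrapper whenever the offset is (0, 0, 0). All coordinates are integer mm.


translate([342, 286, 0]) cube([2329, 92, 26]);
translate([342, 326, 26]) cube([2329, 12, 404]);
translate([342, 286, 430]) cube([2329, 92, 26]);


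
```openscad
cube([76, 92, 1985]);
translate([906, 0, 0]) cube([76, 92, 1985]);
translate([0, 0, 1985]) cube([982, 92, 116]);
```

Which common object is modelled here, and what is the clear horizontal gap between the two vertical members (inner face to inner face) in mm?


A door frame. The clear opening width is 830 mm.

Two 1985 mm tall posts with a header on top — a door frame. The left jamb is 76 mm wide at x = 0; the right jamb starts at x = 906. The clear opening is 906 − 76 = 830 mm.
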